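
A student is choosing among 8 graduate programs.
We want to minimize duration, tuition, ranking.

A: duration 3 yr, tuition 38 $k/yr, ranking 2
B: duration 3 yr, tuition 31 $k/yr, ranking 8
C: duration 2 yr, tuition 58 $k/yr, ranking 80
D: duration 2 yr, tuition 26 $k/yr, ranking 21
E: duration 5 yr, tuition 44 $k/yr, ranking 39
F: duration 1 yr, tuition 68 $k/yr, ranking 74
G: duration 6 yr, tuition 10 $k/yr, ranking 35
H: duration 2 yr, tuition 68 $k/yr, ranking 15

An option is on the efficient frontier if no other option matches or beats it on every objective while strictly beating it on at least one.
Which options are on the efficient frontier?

A: not dominated (best ranking).
B: not dominated.
C: dominated by D (duration 2≤2, tuition 26≤58, ranking 21≤80).
D: not dominated.
E: dominated by A (duration 3≤5, tuition 38≤44, ranking 2≤39).
F: not dominated (best duration).
G: not dominated (best tuition).
H: not dominated.

A, B, D, F, G, H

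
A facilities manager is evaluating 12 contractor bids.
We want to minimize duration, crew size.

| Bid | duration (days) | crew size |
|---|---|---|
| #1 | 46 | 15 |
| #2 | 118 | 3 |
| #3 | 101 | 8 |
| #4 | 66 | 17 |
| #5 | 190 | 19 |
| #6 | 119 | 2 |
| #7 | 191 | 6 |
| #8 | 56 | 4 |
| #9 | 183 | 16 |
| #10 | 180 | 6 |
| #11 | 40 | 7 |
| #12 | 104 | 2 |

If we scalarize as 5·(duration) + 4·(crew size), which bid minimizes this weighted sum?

#1: 5·46 + 4·15 = 290
#2: 5·118 + 4·3 = 602
#3: 5·101 + 4·8 = 537
#4: 5·66 + 4·17 = 398
#5: 5·190 + 4·19 = 1026
#6: 5·119 + 4·2 = 603
#7: 5·191 + 4·6 = 979
#8: 5·56 + 4·4 = 296
#9: 5·183 + 4·16 = 979
#10: 5·180 + 4·6 = 924
#11: 5·40 + 4·7 = 228
#12: 5·104 + 4·2 = 528
Lowest: #11 at 228.

#11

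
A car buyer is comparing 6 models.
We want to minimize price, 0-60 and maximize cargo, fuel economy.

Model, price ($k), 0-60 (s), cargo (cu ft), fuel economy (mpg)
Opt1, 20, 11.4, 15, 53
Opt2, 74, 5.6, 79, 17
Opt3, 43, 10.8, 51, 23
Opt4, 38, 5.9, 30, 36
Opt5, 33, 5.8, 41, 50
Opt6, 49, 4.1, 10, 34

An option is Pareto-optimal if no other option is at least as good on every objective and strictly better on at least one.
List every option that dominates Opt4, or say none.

Opt5

Opt5: price 33≤38, 0-60 5.8≤5.9, cargo 41≥30, fuel economy 50≥36 — dominates Opt4.
Others (Opt1, Opt2, Opt3, Opt6) are each worse than Opt4 on at least one objective.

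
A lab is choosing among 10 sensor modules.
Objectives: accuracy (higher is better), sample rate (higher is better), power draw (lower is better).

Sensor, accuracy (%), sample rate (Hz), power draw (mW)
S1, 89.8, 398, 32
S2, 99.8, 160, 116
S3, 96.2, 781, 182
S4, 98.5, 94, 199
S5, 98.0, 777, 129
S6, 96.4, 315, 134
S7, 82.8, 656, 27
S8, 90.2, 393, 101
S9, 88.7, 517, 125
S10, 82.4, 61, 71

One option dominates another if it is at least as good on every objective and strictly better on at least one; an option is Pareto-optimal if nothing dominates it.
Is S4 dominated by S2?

Yes

S2 vs S4: accuracy 99.8≥98.5, sample rate 160≥94, power draw 116≤199 — S2 is at least as good on every objective with at least one strict improvement.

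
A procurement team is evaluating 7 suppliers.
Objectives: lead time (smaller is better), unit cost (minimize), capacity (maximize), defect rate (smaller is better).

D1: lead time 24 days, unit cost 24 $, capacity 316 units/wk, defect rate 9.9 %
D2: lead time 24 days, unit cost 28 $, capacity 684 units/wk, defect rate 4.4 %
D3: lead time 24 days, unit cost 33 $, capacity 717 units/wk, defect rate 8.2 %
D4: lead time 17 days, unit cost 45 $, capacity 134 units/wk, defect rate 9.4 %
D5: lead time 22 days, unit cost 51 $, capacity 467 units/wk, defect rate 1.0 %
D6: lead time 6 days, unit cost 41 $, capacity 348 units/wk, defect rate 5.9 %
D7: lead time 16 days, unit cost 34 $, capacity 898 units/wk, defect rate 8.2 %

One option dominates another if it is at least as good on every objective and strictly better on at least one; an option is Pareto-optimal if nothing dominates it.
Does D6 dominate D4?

D6 vs D4: lead time 6≤17, unit cost 41≤45, capacity 348≥134, defect rate 5.9≤9.4 — D6 is at least as good on every objective with at least one strict improvement.

Yes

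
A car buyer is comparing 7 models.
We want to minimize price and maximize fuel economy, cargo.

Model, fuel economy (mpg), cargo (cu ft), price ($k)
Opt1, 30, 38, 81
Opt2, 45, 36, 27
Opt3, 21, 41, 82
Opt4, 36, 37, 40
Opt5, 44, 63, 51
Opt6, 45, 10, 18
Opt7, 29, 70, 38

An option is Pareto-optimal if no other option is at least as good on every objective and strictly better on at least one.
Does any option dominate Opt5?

Opt1: worse on fuel economy (30 vs 44).
Opt2: worse on cargo (36 vs 63).
Opt3: worse on fuel economy (21 vs 44).
Opt4: worse on fuel economy (36 vs 44).
Opt6: worse on cargo (10 vs 63).
Opt7: worse on fuel economy (29 vs 44).
No option is at least as good as Opt5 on every objective and strictly better on one.

No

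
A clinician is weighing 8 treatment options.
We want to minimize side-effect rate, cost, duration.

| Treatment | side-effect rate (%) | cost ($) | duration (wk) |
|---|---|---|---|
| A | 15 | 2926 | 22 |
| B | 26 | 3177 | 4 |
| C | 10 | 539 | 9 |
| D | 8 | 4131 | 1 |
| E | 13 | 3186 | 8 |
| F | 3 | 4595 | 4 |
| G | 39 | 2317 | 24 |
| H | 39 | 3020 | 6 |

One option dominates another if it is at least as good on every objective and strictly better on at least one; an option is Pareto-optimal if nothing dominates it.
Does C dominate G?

C vs G: side-effect rate 10≤39, cost 539≤2317, duration 9≤24 — C is at least as good on every objective with at least one strict improvement.

Yes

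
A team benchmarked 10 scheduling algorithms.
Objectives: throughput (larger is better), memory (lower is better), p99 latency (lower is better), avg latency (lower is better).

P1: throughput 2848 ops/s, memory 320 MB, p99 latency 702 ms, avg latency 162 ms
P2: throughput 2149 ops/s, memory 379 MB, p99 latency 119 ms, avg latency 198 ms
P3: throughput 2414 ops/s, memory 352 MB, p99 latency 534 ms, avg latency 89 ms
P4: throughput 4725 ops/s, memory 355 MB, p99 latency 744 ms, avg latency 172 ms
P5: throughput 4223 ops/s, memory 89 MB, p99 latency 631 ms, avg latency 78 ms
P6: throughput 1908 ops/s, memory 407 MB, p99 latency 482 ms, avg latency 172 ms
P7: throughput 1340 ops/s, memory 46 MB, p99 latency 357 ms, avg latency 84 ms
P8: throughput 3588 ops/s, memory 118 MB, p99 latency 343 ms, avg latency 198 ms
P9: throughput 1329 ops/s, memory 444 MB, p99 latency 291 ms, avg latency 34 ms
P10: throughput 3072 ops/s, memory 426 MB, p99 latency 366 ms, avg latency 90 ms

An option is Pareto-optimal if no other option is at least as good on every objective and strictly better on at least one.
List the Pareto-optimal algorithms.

P1: dominated by P5 (throughput 4223≥2848, memory 89≤320, p99 latency 631≤702, avg latency 78≤162).
P2: not dominated (best p99 latency).
P3: not dominated.
P4: not dominated (best throughput).
P5: not dominated.
P6: not dominated.
P7: not dominated (best memory).
P8: not dominated.
P9: not dominated (best avg latency).
P10: not dominated.

P2, P3, P4, P5, P6, P7, P8, P9, P10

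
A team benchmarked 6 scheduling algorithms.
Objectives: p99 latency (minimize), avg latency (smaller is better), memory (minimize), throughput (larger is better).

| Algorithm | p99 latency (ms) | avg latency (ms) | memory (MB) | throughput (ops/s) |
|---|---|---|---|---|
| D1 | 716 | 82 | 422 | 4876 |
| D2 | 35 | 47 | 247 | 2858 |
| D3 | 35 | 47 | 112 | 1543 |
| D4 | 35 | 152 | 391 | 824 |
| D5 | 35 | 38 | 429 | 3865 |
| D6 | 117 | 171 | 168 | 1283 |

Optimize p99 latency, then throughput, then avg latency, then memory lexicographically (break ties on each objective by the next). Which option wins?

First minimize p99 latency: best is 35, kept {D2, D3, D4, D5}.
Then maximize throughput: best is 3865, kept {D5}.

D5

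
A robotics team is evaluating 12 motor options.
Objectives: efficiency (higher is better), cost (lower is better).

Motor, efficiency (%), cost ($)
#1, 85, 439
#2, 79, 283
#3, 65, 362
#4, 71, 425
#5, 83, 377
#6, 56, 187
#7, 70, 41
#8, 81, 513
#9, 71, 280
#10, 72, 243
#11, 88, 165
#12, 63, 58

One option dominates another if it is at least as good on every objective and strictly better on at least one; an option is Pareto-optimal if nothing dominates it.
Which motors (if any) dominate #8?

#1: efficiency 85≥81, cost 439≤513 — dominates #8.
#5: efficiency 83≥81, cost 377≤513 — dominates #8.
#11: efficiency 88≥81, cost 165≤513 — dominates #8.
Others (#2, #3, #4, #6, #7, #9, #10, #12) are each worse than #8 on at least one objective.

#1, #5, #11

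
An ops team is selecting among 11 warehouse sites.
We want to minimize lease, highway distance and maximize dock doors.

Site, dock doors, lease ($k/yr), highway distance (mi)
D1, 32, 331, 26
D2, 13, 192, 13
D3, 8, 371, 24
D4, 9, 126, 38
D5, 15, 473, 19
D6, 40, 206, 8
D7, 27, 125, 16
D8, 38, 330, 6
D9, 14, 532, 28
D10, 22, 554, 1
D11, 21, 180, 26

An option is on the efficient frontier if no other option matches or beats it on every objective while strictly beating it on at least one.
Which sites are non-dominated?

D1: dominated by D6 (dock doors 40≥32, lease 206≤331, highway distance 8≤26).
D2: not dominated.
D3: dominated by D2 (dock doors 13≥8, lease 192≤371, highway distance 13≤24).
D4: dominated by D7 (dock doors 27≥9, lease 125≤126, highway distance 16≤38).
D5: dominated by D6 (dock doors 40≥15, lease 206≤473, highway distance 8≤19).
D6: not dominated (best dock doors).
D7: not dominated (best lease).
D8: not dominated.
D9: dominated by D1 (dock doors 32≥14, lease 331≤532, highway distance 26≤28).
D10: not dominated (best highway distance).
D11: dominated by D7 (dock doors 27≥21, lease 125≤180, highway distance 16≤26).

D2, D6, D7, D8, D10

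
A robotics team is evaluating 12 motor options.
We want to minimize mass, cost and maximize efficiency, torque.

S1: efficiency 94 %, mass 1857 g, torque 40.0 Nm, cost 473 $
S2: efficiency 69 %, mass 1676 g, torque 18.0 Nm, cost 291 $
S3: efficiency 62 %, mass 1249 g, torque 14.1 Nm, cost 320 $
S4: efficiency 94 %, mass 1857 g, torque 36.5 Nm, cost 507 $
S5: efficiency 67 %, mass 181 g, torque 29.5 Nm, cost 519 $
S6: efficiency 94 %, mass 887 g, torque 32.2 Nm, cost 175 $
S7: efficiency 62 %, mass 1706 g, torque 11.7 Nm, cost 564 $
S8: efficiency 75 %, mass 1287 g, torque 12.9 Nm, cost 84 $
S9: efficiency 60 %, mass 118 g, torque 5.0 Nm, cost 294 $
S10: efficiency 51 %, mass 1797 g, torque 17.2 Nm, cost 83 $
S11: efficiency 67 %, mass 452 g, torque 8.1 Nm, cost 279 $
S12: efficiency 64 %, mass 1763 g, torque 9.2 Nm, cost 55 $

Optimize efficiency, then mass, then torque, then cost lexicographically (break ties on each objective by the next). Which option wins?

First maximize efficiency: best is 94, kept {S1, S4, S6}.
Then minimize mass: best is 887, kept {S6}.

S6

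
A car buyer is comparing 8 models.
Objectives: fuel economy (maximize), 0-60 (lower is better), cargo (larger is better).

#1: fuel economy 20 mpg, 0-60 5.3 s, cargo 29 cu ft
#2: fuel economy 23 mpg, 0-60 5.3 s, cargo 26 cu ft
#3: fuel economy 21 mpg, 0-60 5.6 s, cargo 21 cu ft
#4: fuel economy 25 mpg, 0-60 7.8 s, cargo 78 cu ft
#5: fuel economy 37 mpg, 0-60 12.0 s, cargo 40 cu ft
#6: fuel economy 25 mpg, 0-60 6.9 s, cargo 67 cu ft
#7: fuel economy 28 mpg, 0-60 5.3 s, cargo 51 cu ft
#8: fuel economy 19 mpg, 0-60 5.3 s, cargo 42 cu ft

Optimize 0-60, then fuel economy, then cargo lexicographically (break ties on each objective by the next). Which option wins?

First minimize 0-60: best is 5.3, kept {#1, #2, #7, #8}.
Then maximize fuel economy: best is 28, kept {#7}.

#7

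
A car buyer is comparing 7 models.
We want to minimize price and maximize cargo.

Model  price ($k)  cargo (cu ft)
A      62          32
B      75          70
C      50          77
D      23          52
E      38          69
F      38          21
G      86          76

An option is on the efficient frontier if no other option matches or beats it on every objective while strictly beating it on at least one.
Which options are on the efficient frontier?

C, D, E

A: dominated by C (price 50≤62, cargo 77≥32).
B: dominated by C (price 50≤75, cargo 77≥70).
C: not dominated (best cargo).
D: not dominated (best price).
E: not dominated.
F: dominated by D (price 23≤38, cargo 52≥21).
G: dominated by C (price 50≤86, cargo 77≥76).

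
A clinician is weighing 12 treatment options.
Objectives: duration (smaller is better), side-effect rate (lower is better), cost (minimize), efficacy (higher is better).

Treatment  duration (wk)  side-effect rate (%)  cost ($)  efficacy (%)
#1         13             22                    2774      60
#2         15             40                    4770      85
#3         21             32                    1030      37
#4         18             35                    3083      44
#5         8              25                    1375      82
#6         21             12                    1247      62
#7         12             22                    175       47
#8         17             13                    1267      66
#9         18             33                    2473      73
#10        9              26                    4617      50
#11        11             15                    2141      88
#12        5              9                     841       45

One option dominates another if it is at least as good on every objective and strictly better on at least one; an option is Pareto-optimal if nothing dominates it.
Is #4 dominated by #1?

Yes

#1 vs #4: duration 13≤18, side-effect rate 22≤35, cost 2774≤3083, efficacy 60≥44 — #1 is at least as good on every objective with at least one strict improvement.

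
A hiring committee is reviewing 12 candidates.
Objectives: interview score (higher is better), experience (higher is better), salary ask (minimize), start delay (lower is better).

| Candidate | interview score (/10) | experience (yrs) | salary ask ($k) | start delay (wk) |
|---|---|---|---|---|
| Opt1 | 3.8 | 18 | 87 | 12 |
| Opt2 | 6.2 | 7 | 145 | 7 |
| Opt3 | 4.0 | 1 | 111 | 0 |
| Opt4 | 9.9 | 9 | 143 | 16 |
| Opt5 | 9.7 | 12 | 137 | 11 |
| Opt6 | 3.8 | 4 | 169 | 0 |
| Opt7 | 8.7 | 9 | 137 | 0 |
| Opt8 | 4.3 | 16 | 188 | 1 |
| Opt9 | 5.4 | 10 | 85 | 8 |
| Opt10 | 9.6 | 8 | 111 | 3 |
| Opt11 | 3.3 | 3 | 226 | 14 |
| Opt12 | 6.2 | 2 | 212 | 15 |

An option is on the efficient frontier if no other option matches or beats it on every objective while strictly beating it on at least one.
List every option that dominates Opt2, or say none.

Opt7, Opt10

Opt7: interview score 8.7≥6.2, experience 9≥7, salary ask 137≤145, start delay 0≤7 — dominates Opt2.
Opt10: interview score 9.6≥6.2, experience 8≥7, salary ask 111≤145, start delay 3≤7 — dominates Opt2.
Others (Opt1, Opt3, Opt4, Opt5, Opt6, Opt8, Opt9, Opt11, Opt12) are each worse than Opt2 on at least one objective.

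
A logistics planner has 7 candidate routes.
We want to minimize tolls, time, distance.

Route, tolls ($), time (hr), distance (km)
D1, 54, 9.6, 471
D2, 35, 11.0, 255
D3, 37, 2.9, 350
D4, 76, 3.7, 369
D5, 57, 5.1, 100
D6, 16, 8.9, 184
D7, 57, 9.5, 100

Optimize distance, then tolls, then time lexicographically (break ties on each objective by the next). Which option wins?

First minimize distance: best is 100, kept {D5, D7}.
Then minimize tolls: best is 57, kept {D5, D7}.
Then minimize time: best is 5.1, kept {D5}.

D5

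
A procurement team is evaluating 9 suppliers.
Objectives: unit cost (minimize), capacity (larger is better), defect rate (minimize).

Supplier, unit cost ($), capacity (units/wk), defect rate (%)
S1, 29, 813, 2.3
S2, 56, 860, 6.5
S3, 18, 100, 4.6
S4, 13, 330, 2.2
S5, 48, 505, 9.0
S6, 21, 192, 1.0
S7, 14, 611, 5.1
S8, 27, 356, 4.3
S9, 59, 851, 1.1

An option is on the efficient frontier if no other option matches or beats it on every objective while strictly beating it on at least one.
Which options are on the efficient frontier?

S1: not dominated.
S2: not dominated (best capacity).
S3: dominated by S4 (unit cost 13≤18, capacity 330≥100, defect rate 2.2≤4.6).
S4: not dominated (best unit cost).
S5: dominated by S1 (unit cost 29≤48, capacity 813≥505, defect rate 2.3≤9.0).
S6: not dominated (best defect rate).
S7: not dominated.
S8: not dominated.
S9: not dominated.

S1, S2, S4, S6, S7, S8, S9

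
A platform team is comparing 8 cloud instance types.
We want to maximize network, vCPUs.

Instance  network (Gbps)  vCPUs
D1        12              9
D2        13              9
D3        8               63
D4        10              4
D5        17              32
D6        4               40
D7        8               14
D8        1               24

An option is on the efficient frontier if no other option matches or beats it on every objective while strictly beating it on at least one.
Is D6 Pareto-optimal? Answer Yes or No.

No

D3 vs D6: network 8≥4, vCPUs 63≥40 — D3 is at least as good on every objective and strictly better on at least one, so D3 dominates D6.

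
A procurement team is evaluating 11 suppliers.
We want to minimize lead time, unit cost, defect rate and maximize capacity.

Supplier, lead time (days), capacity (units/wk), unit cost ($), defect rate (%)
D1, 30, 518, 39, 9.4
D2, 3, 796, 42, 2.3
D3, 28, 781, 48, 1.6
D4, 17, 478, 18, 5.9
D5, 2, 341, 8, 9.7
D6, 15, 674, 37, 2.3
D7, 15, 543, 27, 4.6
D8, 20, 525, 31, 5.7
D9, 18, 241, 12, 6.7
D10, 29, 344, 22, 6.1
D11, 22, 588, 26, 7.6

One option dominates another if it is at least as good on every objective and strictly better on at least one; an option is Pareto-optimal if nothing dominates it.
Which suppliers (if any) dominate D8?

D7: lead time 15≤20, capacity 543≥525, unit cost 27≤31, defect rate 4.6≤5.7 — dominates D8.
Others (D1, D2, D3, D4, D5, D6, D9, D10, D11) are each worse than D8 on at least one objective.

D7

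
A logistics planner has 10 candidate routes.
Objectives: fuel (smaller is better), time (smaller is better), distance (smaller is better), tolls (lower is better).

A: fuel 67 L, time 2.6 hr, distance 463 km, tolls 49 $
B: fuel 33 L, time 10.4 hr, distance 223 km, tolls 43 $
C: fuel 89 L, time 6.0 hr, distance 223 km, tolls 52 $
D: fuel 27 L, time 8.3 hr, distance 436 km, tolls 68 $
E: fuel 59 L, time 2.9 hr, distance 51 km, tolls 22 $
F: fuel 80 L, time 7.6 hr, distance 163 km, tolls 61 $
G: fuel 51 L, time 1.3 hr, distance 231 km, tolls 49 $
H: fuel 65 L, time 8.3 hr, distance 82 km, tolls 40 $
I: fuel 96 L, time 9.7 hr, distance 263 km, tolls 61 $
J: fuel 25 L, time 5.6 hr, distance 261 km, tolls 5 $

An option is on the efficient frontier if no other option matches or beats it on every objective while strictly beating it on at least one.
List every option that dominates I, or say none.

C, E, F, G, H, J

C: fuel 89≤96, time 6.0≤9.7, distance 223≤263, tolls 52≤61 — dominates I.
E: fuel 59≤96, time 2.9≤9.7, distance 51≤263, tolls 22≤61 — dominates I.
F: fuel 80≤96, time 7.6≤9.7, distance 163≤263, tolls 61≤61 — dominates I.
G: fuel 51≤96, time 1.3≤9.7, distance 231≤263, tolls 49≤61 — dominates I.
H: fuel 65≤96, time 8.3≤9.7, distance 82≤263, tolls 40≤61 — dominates I.
J: fuel 25≤96, time 5.6≤9.7, distance 261≤263, tolls 5≤61 — dominates I.
Others (A, B, D) are each worse than I on at least one objective.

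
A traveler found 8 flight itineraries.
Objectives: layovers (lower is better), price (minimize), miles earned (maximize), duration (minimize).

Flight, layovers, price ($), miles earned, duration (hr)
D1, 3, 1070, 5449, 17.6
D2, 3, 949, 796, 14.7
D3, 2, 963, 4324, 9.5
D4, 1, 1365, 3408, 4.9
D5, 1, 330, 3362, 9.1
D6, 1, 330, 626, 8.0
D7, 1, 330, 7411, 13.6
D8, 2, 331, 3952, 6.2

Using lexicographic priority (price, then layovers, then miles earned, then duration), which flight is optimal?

D7

First minimize price: best is 330, kept {D5, D6, D7}.
Then minimize layovers: best is 1, kept {D5, D6, D7}.
Then maximize miles earned: best is 7411, kept {D7}.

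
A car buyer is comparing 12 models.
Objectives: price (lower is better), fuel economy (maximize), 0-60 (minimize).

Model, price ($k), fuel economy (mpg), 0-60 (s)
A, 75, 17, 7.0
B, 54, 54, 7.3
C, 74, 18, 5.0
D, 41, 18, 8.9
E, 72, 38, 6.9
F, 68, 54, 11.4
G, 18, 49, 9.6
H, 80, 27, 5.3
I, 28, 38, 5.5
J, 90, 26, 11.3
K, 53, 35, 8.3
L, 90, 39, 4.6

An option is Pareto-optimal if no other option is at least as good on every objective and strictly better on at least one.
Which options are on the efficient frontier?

A: dominated by C (price 74≤75, fuel economy 18≥17, 0-60 5.0≤7.0).
B: not dominated.
C: not dominated.
D: dominated by I (price 28≤41, fuel economy 38≥18, 0-60 5.5≤8.9).
E: dominated by I (price 28≤72, fuel economy 38≥38, 0-60 5.5≤6.9).
F: dominated by B (price 54≤68, fuel economy 54≥54, 0-60 7.3≤11.4).
G: not dominated (best price).
H: not dominated.
I: not dominated.
J: dominated by B (price 54≤90, fuel economy 54≥26, 0-60 7.3≤11.3).
K: dominated by I (price 28≤53, fuel economy 38≥35, 0-60 5.5≤8.3).
L: not dominated (best 0-60).

B, C, G, H, I, L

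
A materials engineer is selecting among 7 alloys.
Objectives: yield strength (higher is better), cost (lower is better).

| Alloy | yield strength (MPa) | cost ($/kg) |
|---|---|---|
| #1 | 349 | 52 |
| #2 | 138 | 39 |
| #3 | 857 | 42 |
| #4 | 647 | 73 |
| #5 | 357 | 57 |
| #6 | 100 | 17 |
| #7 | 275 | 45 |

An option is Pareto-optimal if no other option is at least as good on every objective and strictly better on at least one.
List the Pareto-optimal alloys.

#2, #3, #6

#1: dominated by #3 (yield strength 857≥349, cost 42≤52).
#2: not dominated.
#3: not dominated (best yield strength).
#4: dominated by #3 (yield strength 857≥647, cost 42≤73).
#5: dominated by #3 (yield strength 857≥357, cost 42≤57).
#6: not dominated (best cost).
#7: dominated by #3 (yield strength 857≥275, cost 42≤45).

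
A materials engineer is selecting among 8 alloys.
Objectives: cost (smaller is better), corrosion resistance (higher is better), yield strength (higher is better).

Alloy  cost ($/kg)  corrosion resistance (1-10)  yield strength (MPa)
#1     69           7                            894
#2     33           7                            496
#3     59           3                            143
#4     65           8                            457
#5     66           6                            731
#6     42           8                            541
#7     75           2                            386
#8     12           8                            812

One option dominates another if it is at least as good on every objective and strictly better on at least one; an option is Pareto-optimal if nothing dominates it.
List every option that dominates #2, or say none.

#8: cost 12≤33, corrosion resistance 8≥7, yield strength 812≥496 — dominates #2.
Others (#1, #3, #4, #5, #6, #7) are each worse than #2 on at least one objective.

#8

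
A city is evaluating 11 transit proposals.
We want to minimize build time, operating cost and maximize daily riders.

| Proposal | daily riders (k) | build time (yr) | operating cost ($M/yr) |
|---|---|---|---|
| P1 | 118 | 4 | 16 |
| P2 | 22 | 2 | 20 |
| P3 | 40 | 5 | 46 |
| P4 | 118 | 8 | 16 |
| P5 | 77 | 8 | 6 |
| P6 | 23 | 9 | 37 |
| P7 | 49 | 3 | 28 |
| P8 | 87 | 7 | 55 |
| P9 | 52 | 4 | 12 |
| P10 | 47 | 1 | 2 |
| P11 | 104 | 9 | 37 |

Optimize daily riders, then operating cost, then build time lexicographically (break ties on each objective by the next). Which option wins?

First maximize daily riders: best is 118, kept {P1, P4}.
Then minimize operating cost: best is 16, kept {P1, P4}.
Then minimize build time: best is 4, kept {P1}.

P1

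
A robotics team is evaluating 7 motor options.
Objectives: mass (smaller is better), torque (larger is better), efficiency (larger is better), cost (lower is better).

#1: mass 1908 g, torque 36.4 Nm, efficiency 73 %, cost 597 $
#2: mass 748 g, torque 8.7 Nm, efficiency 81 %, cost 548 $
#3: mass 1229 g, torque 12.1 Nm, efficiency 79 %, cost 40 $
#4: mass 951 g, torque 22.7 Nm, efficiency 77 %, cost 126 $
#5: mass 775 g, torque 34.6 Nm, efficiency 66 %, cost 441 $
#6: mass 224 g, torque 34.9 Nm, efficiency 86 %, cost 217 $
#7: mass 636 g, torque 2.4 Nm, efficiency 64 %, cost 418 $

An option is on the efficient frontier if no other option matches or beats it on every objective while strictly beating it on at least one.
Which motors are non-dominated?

#1, #3, #4, #6

#1: not dominated (best torque).
#2: dominated by #6 (mass 224≤748, torque 34.9≥8.7, efficiency 86≥81, cost 217≤548).
#3: not dominated (best cost).
#4: not dominated.
#5: dominated by #6 (mass 224≤775, torque 34.9≥34.6, efficiency 86≥66, cost 217≤441).
#6: not dominated (best mass).
#7: dominated by #6 (mass 224≤636, torque 34.9≥2.4, efficiency 86≥64, cost 217≤418).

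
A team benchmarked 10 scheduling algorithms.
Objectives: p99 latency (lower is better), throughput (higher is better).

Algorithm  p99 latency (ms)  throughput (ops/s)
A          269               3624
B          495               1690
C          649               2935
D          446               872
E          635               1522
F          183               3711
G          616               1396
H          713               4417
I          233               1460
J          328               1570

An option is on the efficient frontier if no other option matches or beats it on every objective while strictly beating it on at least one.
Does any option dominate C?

Yes

A vs C: p99 latency 269≤649, throughput 3624≥2935 — A is at least as good on every objective and strictly better on at least one, so A dominates C.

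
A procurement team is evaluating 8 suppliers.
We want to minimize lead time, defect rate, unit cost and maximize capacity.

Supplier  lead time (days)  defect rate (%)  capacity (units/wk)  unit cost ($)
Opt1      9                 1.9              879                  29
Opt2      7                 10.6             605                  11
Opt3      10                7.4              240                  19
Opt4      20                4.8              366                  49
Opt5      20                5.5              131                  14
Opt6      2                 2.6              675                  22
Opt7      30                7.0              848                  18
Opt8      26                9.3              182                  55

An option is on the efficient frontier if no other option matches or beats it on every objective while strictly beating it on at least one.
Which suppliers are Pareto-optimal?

Opt1: not dominated (best defect rate).
Opt2: not dominated (best unit cost).
Opt3: not dominated.
Opt4: dominated by Opt1 (lead time 9≤20, defect rate 1.9≤4.8, capacity 879≥366, unit cost 29≤49).
Opt5: not dominated.
Opt6: not dominated (best lead time).
Opt7: not dominated.
Opt8: dominated by Opt1 (lead time 9≤26, defect rate 1.9≤9.3, capacity 879≥182, unit cost 29≤55).

Opt1, Opt2, Opt3, Opt5, Opt6, Opt7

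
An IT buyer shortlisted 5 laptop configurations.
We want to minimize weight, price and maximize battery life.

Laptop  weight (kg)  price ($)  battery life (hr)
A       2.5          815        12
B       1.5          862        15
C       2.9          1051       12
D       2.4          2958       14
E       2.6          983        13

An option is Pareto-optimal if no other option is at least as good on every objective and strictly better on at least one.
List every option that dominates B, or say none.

A: worse on weight (2.5 vs 1.5).
C: worse on weight (2.9 vs 1.5).
D: worse on weight (2.4 vs 1.5).
E: worse on weight (2.6 vs 1.5).
No option dominates B.

none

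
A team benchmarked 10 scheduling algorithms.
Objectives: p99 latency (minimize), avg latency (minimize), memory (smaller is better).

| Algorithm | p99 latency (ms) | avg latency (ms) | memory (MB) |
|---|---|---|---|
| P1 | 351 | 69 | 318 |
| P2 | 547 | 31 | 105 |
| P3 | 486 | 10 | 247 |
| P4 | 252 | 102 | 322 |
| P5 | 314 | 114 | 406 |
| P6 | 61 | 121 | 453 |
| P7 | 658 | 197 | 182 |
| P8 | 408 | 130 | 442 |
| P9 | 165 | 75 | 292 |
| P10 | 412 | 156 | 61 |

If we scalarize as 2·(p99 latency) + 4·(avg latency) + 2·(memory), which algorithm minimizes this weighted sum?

P1: 2·351 + 4·69 + 2·318 = 1614
P2: 2·547 + 4·31 + 2·105 = 1428
P3: 2·486 + 4·10 + 2·247 = 1506
P4: 2·252 + 4·102 + 2·322 = 1556
P5: 2·314 + 4·114 + 2·406 = 1896
P6: 2·61 + 4·121 + 2·453 = 1512
P7: 2·658 + 4·197 + 2·182 = 2468
P8: 2·408 + 4·130 + 2·442 = 2220
P9: 2·165 + 4·75 + 2·292 = 1214
P10: 2·412 + 4·156 + 2·61 = 1570
Lowest: P9 at 1214.

P9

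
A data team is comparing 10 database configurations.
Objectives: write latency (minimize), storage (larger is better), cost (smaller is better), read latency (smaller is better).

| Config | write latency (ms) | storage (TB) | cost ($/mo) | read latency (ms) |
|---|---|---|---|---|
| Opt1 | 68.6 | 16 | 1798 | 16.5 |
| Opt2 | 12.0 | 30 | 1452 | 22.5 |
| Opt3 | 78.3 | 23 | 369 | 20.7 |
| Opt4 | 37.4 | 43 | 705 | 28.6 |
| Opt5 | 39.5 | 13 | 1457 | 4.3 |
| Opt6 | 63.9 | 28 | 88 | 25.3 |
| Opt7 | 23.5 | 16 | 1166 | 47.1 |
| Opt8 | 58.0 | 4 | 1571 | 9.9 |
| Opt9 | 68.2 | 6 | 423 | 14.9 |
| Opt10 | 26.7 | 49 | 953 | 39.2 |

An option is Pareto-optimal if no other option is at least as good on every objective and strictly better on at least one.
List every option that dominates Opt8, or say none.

Opt5: write latency 39.5≤58.0, storage 13≥4, cost 1457≤1571, read latency 4.3≤9.9 — dominates Opt8.
Others (Opt1, Opt2, Opt3, Opt4, Opt6, Opt7, Opt9, Opt10) are each worse than Opt8 on at least one objective.

Opt5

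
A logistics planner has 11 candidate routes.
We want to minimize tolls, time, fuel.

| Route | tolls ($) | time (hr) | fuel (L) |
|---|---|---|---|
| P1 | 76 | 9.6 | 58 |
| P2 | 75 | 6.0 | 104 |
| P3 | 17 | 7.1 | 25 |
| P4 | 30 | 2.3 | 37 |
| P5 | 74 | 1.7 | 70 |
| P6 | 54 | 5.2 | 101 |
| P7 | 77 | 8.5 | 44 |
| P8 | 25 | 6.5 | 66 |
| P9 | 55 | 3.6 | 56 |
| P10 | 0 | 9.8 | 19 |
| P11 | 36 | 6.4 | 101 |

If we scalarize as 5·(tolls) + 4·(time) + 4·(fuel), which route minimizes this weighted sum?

P1: 5·76 + 4·9.6 + 4·58 = 650.4
P2: 5·75 + 4·6.0 + 4·104 = 815.0
P3: 5·17 + 4·7.1 + 4·25 = 213.4
P4: 5·30 + 4·2.3 + 4·37 = 307.2
P5: 5·74 + 4·1.7 + 4·70 = 656.8
P6: 5·54 + 4·5.2 + 4·101 = 694.8
P7: 5·77 + 4·8.5 + 4·44 = 595.0
P8: 5·25 + 4·6.5 + 4·66 = 415.0
P9: 5·55 + 4·3.6 + 4·56 = 513.4
P10: 5·0 + 4·9.8 + 4·19 = 115.2
P11: 5·36 + 4·6.4 + 4·101 = 609.6
Lowest: P10 at 115.2.

P10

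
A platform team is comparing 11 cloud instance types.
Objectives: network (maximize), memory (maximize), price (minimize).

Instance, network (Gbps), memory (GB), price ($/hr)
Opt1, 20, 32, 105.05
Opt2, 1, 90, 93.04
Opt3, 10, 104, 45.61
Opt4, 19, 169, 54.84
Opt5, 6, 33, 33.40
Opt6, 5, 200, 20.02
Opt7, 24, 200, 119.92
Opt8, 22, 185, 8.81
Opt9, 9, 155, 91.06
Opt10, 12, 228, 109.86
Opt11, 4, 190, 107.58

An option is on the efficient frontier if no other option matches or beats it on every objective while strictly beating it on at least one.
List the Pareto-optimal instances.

Opt6, Opt7, Opt8, Opt10

Opt1: dominated by Opt8 (network 22≥20, memory 185≥32, price 8.81≤105.05).
Opt2: dominated by Opt3 (network 10≥1, memory 104≥90, price 45.61≤93.04).
Opt3: dominated by Opt8 (network 22≥10, memory 185≥104, price 8.81≤45.61).
Opt4: dominated by Opt8 (network 22≥19, memory 185≥169, price 8.81≤54.84).
Opt5: dominated by Opt8 (network 22≥6, memory 185≥33, price 8.81≤33.40).
Opt6: not dominated.
Opt7: not dominated (best network).
Opt8: not dominated (best price).
Opt9: dominated by Opt4 (network 19≥9, memory 169≥155, price 54.84≤91.06).
Opt10: not dominated (best memory).
Opt11: dominated by Opt6 (network 5≥4, memory 200≥190, price 20.02≤107.58).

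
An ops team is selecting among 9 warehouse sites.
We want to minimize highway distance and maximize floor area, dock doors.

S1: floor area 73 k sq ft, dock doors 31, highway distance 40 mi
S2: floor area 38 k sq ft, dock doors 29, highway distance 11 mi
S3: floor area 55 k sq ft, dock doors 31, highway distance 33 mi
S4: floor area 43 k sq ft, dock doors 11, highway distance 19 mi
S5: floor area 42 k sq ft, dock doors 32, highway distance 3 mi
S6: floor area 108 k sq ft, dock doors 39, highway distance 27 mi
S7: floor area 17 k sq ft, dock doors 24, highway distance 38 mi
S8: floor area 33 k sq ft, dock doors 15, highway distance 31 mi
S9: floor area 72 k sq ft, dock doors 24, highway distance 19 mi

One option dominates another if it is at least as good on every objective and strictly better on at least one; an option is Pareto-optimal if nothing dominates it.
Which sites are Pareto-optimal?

S5, S6, S9

S1: dominated by S6 (floor area 108≥73, dock doors 39≥31, highway distance 27≤40).
S2: dominated by S5 (floor area 42≥38, dock doors 32≥29, highway distance 3≤11).
S3: dominated by S6 (floor area 108≥55, dock doors 39≥31, highway distance 27≤33).
S4: dominated by S9 (floor area 72≥43, dock doors 24≥11, highway distance 19≤19).
S5: not dominated (best highway distance).
S6: not dominated (best floor area).
S7: dominated by S2 (floor area 38≥17, dock doors 29≥24, highway distance 11≤38).
S8: dominated by S2 (floor area 38≥33, dock doors 29≥15, highway distance 11≤31).
S9: not dominated.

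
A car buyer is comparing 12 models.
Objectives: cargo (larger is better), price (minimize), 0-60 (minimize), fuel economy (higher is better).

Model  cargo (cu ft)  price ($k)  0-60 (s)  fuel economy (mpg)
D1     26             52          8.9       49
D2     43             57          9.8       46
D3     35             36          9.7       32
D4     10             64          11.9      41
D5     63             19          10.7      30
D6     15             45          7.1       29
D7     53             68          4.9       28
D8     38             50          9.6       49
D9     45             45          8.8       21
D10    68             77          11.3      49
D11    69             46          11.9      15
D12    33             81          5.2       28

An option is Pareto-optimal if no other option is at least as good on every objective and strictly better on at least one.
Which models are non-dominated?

D1, D2, D3, D5, D6, D7, D8, D9, D10, D11

D1: not dominated.
D2: not dominated.
D3: not dominated.
D4: dominated by D1 (cargo 26≥10, price 52≤64, 0-60 8.9≤11.9, fuel economy 49≥41).
D5: not dominated (best price).
D6: not dominated.
D7: not dominated (best 0-60).
D8: not dominated.
D9: not dominated.
D10: not dominated.
D11: not dominated (best cargo).
D12: dominated by D7 (cargo 53≥33, price 68≤81, 0-60 4.9≤5.2, fuel economy 28≥28).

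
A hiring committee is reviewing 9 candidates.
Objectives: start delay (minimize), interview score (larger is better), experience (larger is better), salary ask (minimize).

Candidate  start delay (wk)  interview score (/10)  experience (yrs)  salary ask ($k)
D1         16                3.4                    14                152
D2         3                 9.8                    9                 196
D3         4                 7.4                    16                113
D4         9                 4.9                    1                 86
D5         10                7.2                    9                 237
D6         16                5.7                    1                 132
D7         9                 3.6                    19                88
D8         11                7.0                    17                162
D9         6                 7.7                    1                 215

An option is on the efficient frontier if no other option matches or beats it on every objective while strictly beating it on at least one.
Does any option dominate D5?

Yes

D2 vs D5: start delay 3≤10, interview score 9.8≥7.2, experience 9≥9, salary ask 196≤237 — D2 is at least as good on every objective and strictly better on at least one, so D2 dominates D5.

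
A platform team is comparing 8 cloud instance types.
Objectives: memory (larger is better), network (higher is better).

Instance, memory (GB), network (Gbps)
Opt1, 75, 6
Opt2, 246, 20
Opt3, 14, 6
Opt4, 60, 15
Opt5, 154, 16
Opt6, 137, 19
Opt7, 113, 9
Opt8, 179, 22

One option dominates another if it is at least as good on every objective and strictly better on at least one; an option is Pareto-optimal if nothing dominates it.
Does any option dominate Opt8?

Opt1: worse on memory (75 vs 179).
Opt2: worse on network (20 vs 22).
Opt3: worse on memory (14 vs 179).
Opt4: worse on memory (60 vs 179).
Opt5: worse on memory (154 vs 179).
Opt6: worse on memory (137 vs 179).
Opt7: worse on memory (113 vs 179).
No option is at least as good as Opt8 on every objective and strictly better on one.

No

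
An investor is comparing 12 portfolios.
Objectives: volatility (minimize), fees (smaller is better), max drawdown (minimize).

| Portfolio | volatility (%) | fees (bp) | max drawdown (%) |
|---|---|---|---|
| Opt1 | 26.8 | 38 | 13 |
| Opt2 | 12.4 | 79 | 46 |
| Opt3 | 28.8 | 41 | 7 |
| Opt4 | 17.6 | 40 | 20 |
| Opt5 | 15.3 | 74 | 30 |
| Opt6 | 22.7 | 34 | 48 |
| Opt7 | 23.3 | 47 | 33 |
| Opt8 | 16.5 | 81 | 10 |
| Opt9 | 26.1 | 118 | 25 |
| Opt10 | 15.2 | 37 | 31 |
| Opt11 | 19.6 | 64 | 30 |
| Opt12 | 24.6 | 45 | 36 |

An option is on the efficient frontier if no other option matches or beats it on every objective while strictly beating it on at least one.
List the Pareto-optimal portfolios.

Opt1: not dominated.
Opt2: not dominated (best volatility).
Opt3: not dominated (best max drawdown).
Opt4: not dominated.
Opt5: not dominated.
Opt6: not dominated (best fees).
Opt7: dominated by Opt4 (volatility 17.6≤23.3, fees 40≤47, max drawdown 20≤33).
Opt8: not dominated.
Opt9: dominated by Opt4 (volatility 17.6≤26.1, fees 40≤118, max drawdown 20≤25).
Opt10: not dominated.
Opt11: dominated by Opt4 (volatility 17.6≤19.6, fees 40≤64, max drawdown 20≤30).
Opt12: dominated by Opt4 (volatility 17.6≤24.6, fees 40≤45, max drawdown 20≤36).

Opt1, Opt2, Opt3, Opt4, Opt5, Opt6, Opt8, Opt10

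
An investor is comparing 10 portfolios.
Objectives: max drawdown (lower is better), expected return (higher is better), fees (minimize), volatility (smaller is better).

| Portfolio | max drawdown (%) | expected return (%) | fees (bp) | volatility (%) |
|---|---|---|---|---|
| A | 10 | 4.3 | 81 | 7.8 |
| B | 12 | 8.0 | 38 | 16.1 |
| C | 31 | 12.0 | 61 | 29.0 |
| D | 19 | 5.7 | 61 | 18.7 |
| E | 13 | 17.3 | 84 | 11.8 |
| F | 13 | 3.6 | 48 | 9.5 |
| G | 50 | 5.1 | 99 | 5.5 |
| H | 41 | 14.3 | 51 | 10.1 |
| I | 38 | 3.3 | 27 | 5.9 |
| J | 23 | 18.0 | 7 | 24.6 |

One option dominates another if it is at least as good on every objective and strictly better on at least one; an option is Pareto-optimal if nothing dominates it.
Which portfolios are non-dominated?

A: not dominated (best max drawdown).
B: not dominated.
C: dominated by J (max drawdown 23≤31, expected return 18.0≥12.0, fees 7≤61, volatility 24.6≤29.0).
D: dominated by B (max drawdown 12≤19, expected return 8.0≥5.7, fees 38≤61, volatility 16.1≤18.7).
E: not dominated.
F: not dominated.
G: not dominated (best volatility).
H: not dominated.
I: not dominated.
J: not dominated (best expected return).

A, B, E, F, G, H, I, J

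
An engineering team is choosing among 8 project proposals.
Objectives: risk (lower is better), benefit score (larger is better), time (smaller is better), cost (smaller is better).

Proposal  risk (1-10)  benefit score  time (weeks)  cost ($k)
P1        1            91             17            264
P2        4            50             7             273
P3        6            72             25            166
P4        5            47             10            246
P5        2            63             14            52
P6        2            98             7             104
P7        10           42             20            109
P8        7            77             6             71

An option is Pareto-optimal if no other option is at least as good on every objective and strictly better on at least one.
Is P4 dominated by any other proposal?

Yes

P6 vs P4: risk 2≤5, benefit score 98≥47, time 7≤10, cost 104≤246 — P6 is at least as good on every objective and strictly better on at least one, so P6 dominates P4.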